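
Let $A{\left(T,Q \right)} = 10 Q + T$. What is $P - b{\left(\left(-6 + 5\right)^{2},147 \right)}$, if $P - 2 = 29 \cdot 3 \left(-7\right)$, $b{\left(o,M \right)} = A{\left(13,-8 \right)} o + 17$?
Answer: $-557$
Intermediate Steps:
$A{\left(T,Q \right)} = T + 10 Q$
$b{\left(o,M \right)} = 17 - 67 o$ ($b{\left(o,M \right)} = \left(13 + 10 \left(-8\right)\right) o + 17 = \left(13 - 80\right) o + 17 = - 67 o + 17 = 17 - 67 o$)
$P = -607$ ($P = 2 + 29 \cdot 3 \left(-7\right) = 2 + 87 \left(-7\right) = 2 - 609 = -607$)
$P - b{\left(\left(-6 + 5\right)^{2},147 \right)} = -607 - \left(17 - 67 \left(-6 + 5\right)^{2}\right) = -607 - \left(17 - 67 \left(-1\right)^{2}\right) = -607 - \left(17 - 67\right) = -607 - -50 = -607 + 50 = -557$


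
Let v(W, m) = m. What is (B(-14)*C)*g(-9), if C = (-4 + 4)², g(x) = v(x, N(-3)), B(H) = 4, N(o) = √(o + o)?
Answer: 0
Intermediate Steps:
N(o) = √2*√o (N(o) = √(2*o) = √2*√o)
g(x) = I*√6 (g(x) = √2*√(-3) = √2*(I*√3) = I*√6)
C = 0 (C = 0² = 0)
(B(-14)*C)*g(-9) = (4*0)*(I*√6) = 0*(I*√6) = 0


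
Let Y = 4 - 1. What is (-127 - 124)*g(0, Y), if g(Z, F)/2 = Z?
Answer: 0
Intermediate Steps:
Y = 3
g(Z, F) = 2*Z
(-127 - 124)*g(0, Y) = (-127 - 124)*(2*0) = -251*0 = 0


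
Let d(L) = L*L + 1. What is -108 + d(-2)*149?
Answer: 637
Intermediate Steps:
d(L) = 1 + L² (d(L) = L² + 1 = 1 + L²)
-108 + d(-2)*149 = -108 + (1 + (-2)²)*149 = -108 + (1 + 4)*149 = -108 + 5*149 = -108 + 745 = 637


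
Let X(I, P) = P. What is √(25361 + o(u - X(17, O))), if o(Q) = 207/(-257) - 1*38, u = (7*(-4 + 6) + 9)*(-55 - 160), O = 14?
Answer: 2*√418126407/257 ≈ 159.13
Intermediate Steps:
u = -4945 (u = (7*2 + 9)*(-215) = (14 + 9)*(-215) = 23*(-215) = -4945)
o(Q) = -9973/257 (o(Q) = 207*(-1/257) - 38 = -207/257 - 38 = -9973/257)
√(25361 + o(u - X(17, O))) = √(25361 - 9973/257) = √(6507804/257) = 2*√418126407/257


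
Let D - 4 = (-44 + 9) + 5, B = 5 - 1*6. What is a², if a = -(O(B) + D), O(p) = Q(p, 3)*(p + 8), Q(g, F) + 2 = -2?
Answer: 2916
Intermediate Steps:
B = -1 (B = 5 - 6 = -1)
Q(g, F) = -4 (Q(g, F) = -2 - 2 = -4)
O(p) = -32 - 4*p (O(p) = -4*(p + 8) = -4*(8 + p) = -32 - 4*p)
D = -26 (D = 4 + ((-44 + 9) + 5) = 4 + (-35 + 5) = 4 - 30 = -26)
a = 54 (a = -((-32 - 4*(-1)) - 26) = -((-32 + 4) - 26) = -(-28 - 26) = -1*(-54) = 54)
a² = 54² = 2916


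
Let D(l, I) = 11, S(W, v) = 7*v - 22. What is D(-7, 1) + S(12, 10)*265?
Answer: 12731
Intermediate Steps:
S(W, v) = -22 + 7*v
D(-7, 1) + S(12, 10)*265 = 11 + (-22 + 7*10)*265 = 11 + (-22 + 70)*265 = 11 + 48*265 = 11 + 12720 = 12731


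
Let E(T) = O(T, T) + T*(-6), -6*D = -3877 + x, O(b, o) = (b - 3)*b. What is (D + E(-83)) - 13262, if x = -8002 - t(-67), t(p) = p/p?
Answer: -3646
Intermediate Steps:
t(p) = 1
x = -8003 (x = -8002 - 1*1 = -8002 - 1 = -8003)
O(b, o) = b*(-3 + b) (O(b, o) = (-3 + b)*b = b*(-3 + b))
D = 1980 (D = -(-3877 - 8003)/6 = -⅙*(-11880) = 1980)
E(T) = -6*T + T*(-3 + T) (E(T) = T*(-3 + T) + T*(-6) = T*(-3 + T) - 6*T = -6*T + T*(-3 + T))
(D + E(-83)) - 13262 = (1980 - 83*(-9 - 83)) - 13262 = (1980 - 83*(-92)) - 13262 = (1980 + 7636) - 13262 = 9616 - 13262 = -3646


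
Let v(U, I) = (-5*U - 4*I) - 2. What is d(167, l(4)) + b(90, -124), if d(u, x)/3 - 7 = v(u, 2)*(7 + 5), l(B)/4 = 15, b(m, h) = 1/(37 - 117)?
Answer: -2431921/80 ≈ -30399.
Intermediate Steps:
b(m, h) = -1/80 (b(m, h) = 1/(-80) = -1/80)
l(B) = 60 (l(B) = 4*15 = 60)
v(U, I) = -2 - 5*U - 4*I
d(u, x) = -339 - 180*u (d(u, x) = 21 + 3*((-2 - 5*u - 4*2)*(7 + 5)) = 21 + 3*((-2 - 5*u - 8)*12) = 21 + 3*((-10 - 5*u)*12) = 21 + 3*(-120 - 60*u) = 21 + (-360 - 180*u) = -339 - 180*u)
d(167, l(4)) + b(90, -124) = (-339 - 180*167) - 1/80 = (-339 - 30060) - 1/80 = -30399 - 1/80 = -2431921/80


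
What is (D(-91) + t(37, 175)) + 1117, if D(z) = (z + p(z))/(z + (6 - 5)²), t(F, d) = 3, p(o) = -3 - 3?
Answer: 100897/90 ≈ 1121.1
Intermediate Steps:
p(o) = -6
D(z) = (-6 + z)/(1 + z) (D(z) = (z - 6)/(z + (6 - 5)²) = (-6 + z)/(z + 1²) = (-6 + z)/(z + 1) = (-6 + z)/(1 + z))
(D(-91) + t(37, 175)) + 1117 = ((-6 - 91)/(1 - 91) + 3) + 1117 = (-97/(-90) + 3) + 1117 = (-1/90*(-97) + 3) + 1117 = (97/90 + 3) + 1117 = 367/90 + 1117 = 100897/90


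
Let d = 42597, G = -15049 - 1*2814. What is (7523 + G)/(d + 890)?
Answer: -10340/43487 ≈ -0.23777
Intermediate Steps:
G = -17863 (G = -15049 - 2814 = -17863)
(7523 + G)/(d + 890) = (7523 - 17863)/(42597 + 890) = -10340/43487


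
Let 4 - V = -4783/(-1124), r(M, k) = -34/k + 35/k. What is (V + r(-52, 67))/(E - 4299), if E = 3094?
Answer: 3621/18149228 ≈ 0.00019951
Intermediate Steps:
r(M, k) = 1/k
V = -287/1124 (V = 4 - (-4783)/(-1124) = 4 - (-4783)*(-1)/1124 = 4 - 1*4783/1124 = 4 - 4783/1124 = -287/1124 ≈ -0.25534)
(V + r(-52, 67))/(E - 4299) = (-287/1124 + 1/67)/(3094 - 4299) = (-287/1124 + 1/67)/(-1205) = -18105/75308*(-1/1205) = 3621/18149228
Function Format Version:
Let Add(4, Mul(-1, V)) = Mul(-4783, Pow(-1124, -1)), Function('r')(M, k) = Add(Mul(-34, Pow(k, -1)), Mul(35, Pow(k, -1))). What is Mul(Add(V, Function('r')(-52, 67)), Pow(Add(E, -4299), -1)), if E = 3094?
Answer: Rational(3621, 18149228) ≈ 0.00019951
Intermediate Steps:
Function('r')(M, k) = Pow(k, -1)
V = Rational(-287, 1124) (V = Add(4, Mul(-1, Mul(-4783, Pow(-1124, -1)))) = Add(4, Mul(-1, Mul(-4783, Rational(-1, 1124)))) = Add(4, Mul(-1, Rational(4783, 1124))) = Add(4, Rational(-4783, 1124)) = Rational(-287, 1124) ≈ -0.25534)
Mul(Add(V, Function('r')(-52, 67)), Pow(Add(E, -4299), -1)) = Mul(Add(Rational(-287, 1124), Pow(67, -1)), Pow(Add(3094, -4299), -1)) = Mul(Add(Rational(-287, 1124), Rational(1, 67)), Pow(-1205, -1)) = Mul(Rational(-18105, 75308), Rational(-1, 1205)) = Rational(3621, 18149228)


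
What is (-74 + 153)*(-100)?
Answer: -7900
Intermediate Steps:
(-74 + 153)*(-100) = 79*(-100) = -7900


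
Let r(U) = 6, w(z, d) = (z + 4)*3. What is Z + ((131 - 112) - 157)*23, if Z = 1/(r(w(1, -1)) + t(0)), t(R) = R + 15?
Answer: -66653/21 ≈ -3174.0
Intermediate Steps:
w(z, d) = 12 + 3*z (w(z, d) = (4 + z)*3 = 12 + 3*z)
t(R) = 15 + R
Z = 1/21 (Z = 1/(6 + (15 + 0)) = 1/(6 + 15) = 1/21 ≈ 0.047619)
Z + ((131 - 112) - 157)*23 = 1/21 + ((131 - 112) - 157)*23 = 1/21 + (19 - 157)*23 = 1/21 - 138*23 = 1/21 - 3174 = -66653/21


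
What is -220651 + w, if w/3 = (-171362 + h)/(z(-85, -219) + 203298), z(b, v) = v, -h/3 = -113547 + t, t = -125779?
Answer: -14935981527/67693 ≈ -2.2064e+5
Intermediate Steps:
h = 717978 (h = -3*(-113547 - 125779) = -3*(-239326) = 717978)
w = 546616/67693 (w = 3*((-171362 + 717978)/(-219 + 203298)) = 3*(546616/203079) = 546616/67693 ≈ 8.0749)
-220651 + w = -220651 + 546616/67693 = -14935981527/67693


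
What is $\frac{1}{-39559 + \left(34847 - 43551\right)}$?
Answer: $- \frac{1}{48263} \approx -2.072 \cdot 10^{-5}$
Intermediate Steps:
$\frac{1}{-39559 + \left(34847 - 43551\right)} = \frac{1}{-39559 - 8704} = \frac{1}{-48263} = - \frac{1}{48263}$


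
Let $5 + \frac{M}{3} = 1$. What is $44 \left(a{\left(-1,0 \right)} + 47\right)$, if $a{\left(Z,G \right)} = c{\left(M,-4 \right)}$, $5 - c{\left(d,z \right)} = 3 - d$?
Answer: $1628$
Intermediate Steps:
$M = -12$ ($M = -15 + 3 \cdot 1 = -15 + 3 = -12$)
$c{\left(d,z \right)} = 2 + d$ ($c{\left(d,z \right)} = 5 - \left(3 - d\right) = 5 + \left(-3 + d\right) = 2 + d$)
$a{\left(Z,G \right)} = -10$ ($a{\left(Z,G \right)} = 2 - 12 = -10$)
$44 \left(a{\left(-1,0 \right)} + 47\right) = 44 \left(-10 + 47\right) = 44 \cdot 37 = 1628$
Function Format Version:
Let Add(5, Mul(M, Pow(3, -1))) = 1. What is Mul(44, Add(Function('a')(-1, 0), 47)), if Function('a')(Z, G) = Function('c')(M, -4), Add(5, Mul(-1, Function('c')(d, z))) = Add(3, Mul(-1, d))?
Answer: 1628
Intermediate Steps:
M = -12 (M = Add(-15, Mul(3, 1)) = Add(-15, 3) = -12)
Function('c')(d, z) = Add(2, d) (Function('c')(d, z) = Add(5, Mul(-1, Add(3, Mul(-1, d)))) = Add(5, Add(-3, d)) = Add(2, d))
Function('a')(Z, G) = -10 (Function('a')(Z, G) = Add(2, -12) = -10)
Mul(44, Add(Function('a')(-1, 0), 47)) = Mul(44, Add(-10, 47)) = Mul(44, 37) = 1628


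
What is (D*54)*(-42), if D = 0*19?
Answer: 0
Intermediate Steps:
D = 0
(D*54)*(-42) = (0*54)*(-42) = 0*(-42) = 0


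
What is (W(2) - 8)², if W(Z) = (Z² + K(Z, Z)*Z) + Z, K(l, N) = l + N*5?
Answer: 484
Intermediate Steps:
K(l, N) = l + 5*N
W(Z) = Z + 7*Z² (W(Z) = (Z² + (Z + 5*Z)*Z) + Z = (Z² + (6*Z)*Z) + Z = (Z² + 6*Z²) + Z = 7*Z² + Z = Z + 7*Z²)
(W(2) - 8)² = (2*(1 + 7*2) - 8)² = (2*(1 + 14) - 8)² = (2*15 - 8)² = (30 - 8)² = 22² = 484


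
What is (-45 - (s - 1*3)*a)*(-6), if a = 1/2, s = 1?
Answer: 264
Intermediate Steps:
a = ½ ≈ 0.50000
(-45 - (s - 1*3)*a)*(-6) = (-45 - (1 - 1*3)/2)*(-6) = (-45 - (1 - 3)/2)*(-6) = (-45 - (-2)/2)*(-6) = (-45 - 1*(-1))*(-6) = (-45 + 1)*(-6) = -44*(-6) = 264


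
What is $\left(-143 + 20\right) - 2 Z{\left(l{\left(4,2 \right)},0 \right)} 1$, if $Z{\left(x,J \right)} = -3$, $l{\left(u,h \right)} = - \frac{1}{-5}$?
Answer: $-738$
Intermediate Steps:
$l{\left(u,h \right)} = \frac{1}{5}$ ($l{\left(u,h \right)} = \left(-1\right) \left(- \frac{1}{5}\right) = \frac{1}{5}$)
$\left(-143 + 20\right) - 2 Z{\left(l{\left(4,2 \right)},0 \right)} 1 = \left(-143 + 20\right) \left(-2\right) \left(-3\right) 1 = - 123 \cdot 6 \cdot 1 = \left(-123\right) 6 = -738$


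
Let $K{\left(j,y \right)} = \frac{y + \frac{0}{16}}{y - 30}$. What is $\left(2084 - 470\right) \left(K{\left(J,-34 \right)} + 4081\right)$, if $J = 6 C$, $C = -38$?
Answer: $\frac{105401463}{16} \approx 6.5876 \cdot 10^{6}$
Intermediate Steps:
$J = -228$ ($J = 6 \left(-38\right) = -228$)
$K{\left(j,y \right)} = \frac{y}{-30 + y}$ ($K{\left(j,y \right)} = \frac{y + 0 \cdot \frac{1}{16}}{-30 + y} = \frac{y + 0}{-30 + y} = \frac{y}{-30 + y}$)
$\left(2084 - 470\right) \left(K{\left(J,-34 \right)} + 4081\right) = \left(2084 - 470\right) \left(- \frac{34}{-30 - 34} + 4081\right) = 1614 \left(- \frac{34}{-64} + 4081\right) = 1614 \left(\left(-34\right) \left(- \frac{1}{64}\right) + 4081\right) = 1614 \left(\frac{17}{32} + 4081\right) = 1614 \cdot \frac{130609}{32} = \frac{105401463}{16}$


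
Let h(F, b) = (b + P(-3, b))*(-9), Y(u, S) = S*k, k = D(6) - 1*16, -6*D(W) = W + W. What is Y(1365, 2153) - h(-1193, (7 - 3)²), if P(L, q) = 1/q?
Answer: -617751/16 ≈ -38609.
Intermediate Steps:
D(W) = -W/3 (D(W) = -(W + W)/6 = -W/3)
k = -18 (k = -⅓*6 - 1*16 = -2 - 16 = -18)
Y(u, S) = -18*S (Y(u, S) = S*(-18) = -18*S)
h(F, b) = -9*b - 9/b (h(F, b) = (b + 1/b)*(-9) = -9*b - 9/b)
Y(1365, 2153) - h(-1193, (7 - 3)²) = -18*2153 - (-9*(7 - 3)² - 9/(7 - 3)²) = -38754 - (-9*4² - 9/(4²)) = -38754 - (-9*16 - 9/16) = -38754 - (-144 - 9*1/16) = -38754 - (-144 - 9/16) = -38754 - 1*(-2313/16) = -38754 + 2313/16 = -617751/16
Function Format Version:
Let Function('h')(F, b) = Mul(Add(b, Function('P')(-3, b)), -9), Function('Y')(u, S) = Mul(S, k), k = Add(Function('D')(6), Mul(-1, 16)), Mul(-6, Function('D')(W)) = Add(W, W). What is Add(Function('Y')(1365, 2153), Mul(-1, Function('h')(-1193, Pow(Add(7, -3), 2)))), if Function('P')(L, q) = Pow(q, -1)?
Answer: Rational(-617751, 16) ≈ -38609.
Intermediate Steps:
Function('D')(W) = Mul(Rational(-1, 3), W) (Function('D')(W) = Mul(Rational(-1, 6), Add(W, W)) = Mul(Rational(-1, 6), Mul(2, W)) = Mul(Rational(-1, 3), W))
k = -18 (k = Add(Mul(Rational(-1, 3), 6), Mul(-1, 16)) = Add(-2, -16) = -18)
Function('Y')(u, S) = Mul(-18, S) (Function('Y')(u, S) = Mul(S, -18) = Mul(-18, S))
Function('h')(F, b) = Add(Mul(-9, b), Mul(-9, Pow(b, -1))) (Function('h')(F, b) = Mul(Add(b, Pow(b, -1)), -9) = Add(Mul(-9, b), Mul(-9, Pow(b, -1))))
Add(Function('Y')(1365, 2153), Mul(-1, Function('h')(-1193, Pow(Add(7, -3), 2)))) = Add(Mul(-18, 2153), Mul(-1, Add(Mul(-9, Pow(Add(7, -3), 2)), Mul(-9, Pow(Pow(Add(7, -3), 2), -1))))) = Add(-38754, Mul(-1, Add(Mul(-9, Pow(4, 2)), Mul(-9, Pow(Pow(4, 2), -1))))) = Add(-38754, Mul(-1, Add(Mul(-9, 16), Mul(-9, Pow(16, -1))))) = Add(-38754, Mul(-1, Add(-144, Mul(-9, Rational(1, 16))))) = Add(-38754, Mul(-1, Add(-144, Rational(-9, 16)))) = Add(-38754, Mul(-1, Rational(-2313, 16))) = Add(-38754, Rational(2313, 16)) = Rational(-617751, 16)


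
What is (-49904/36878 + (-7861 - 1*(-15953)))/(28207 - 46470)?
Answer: -149183436/336751457 ≈ -0.44301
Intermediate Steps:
(-49904/36878 + (-7861 - 1*(-15953)))/(28207 - 46470) = (-49904*1/36878 + (-7861 + 15953))/(-18263) = (-24952/18439 + 8092)*(-1/18263) = (149183436/18439)*(-1/18263) = -149183436/336751457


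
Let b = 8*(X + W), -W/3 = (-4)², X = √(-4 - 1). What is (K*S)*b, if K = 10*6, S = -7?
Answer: 161280 - 3360*I*√5 ≈ 1.6128e+5 - 7513.2*I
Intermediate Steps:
X = I*√5 (X = √(-5) = I*√5 ≈ 2.2361*I)
W = -48 (W = -3*(-4)² = -3*16 = -48)
b = -384 + 8*I*√5 (b = 8*(I*√5 - 48) = 8*(-48 + I*√5) = -384 + 8*I*√5 ≈ -384.0 + 17.889*I)
K = 60
(K*S)*b = (60*(-7))*(-384 + 8*I*√5) = -420*(-384 + 8*I*√5) = 161280 - 3360*I*√5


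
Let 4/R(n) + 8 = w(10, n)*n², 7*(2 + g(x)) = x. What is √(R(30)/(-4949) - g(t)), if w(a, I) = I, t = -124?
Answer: √112178603657029/2385418 ≈ 4.4401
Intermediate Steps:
g(x) = -2 + x/7
R(n) = 4/(-8 + n³) (R(n) = 4/(-8 + n*n²) = 4/(-8 + n³))
√(R(30)/(-4949) - g(t)) = √((4/(-8 + 30³))/(-4949) - (-2 + (⅐)*(-124))) = √((4/(-8 + 27000))*(-1/4949) - (-2 - 124/7)) = √((4/26992)*(-1/4949) - 1*(-138/7)) = √((4*(1/26992))*(-1/4949) + 138/7) = √((1/6748)*(-1/4949) + 138/7) = √(-1/33395852 + 138/7) = √(658375367/33395852) = √112178603657029/2385418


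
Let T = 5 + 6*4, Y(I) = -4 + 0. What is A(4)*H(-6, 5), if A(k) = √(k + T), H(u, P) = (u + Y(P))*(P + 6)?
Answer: -110*√33 ≈ -631.90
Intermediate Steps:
Y(I) = -4
T = 29 (T = 5 + 24 = 29)
H(u, P) = (-4 + u)*(6 + P) (H(u, P) = (u - 4)*(P + 6) = (-4 + u)*(6 + P))
A(k) = √(29 + k) (A(k) = √(k + 29) = √(29 + k))
A(4)*H(-6, 5) = √(29 + 4)*(-24 - 4*5 + 6*(-6) + 5*(-6)) = √33*(-24 - 20 - 36 - 30) = √33*(-110) = -110*√33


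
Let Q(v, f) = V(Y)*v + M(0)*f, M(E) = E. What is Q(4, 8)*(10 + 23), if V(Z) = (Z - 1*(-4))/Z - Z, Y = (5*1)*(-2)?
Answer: 6996/5 ≈ 1399.2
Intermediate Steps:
Y = -10 (Y = 5*(-2) = -10)
V(Z) = -Z + (4 + Z)/Z (V(Z) = (Z + 4)/Z - Z = (4 + Z)/Z - Z = -Z + (4 + Z)/Z)
Q(v, f) = 53*v/5 (Q(v, f) = (1 - 1*(-10) + 4/(-10))*v + 0*f = (1 + 10 + 4*(-1/10))*v + 0 = (1 + 10 - 2/5)*v + 0 = 53*v/5 + 0 = 53*v/5)
Q(4, 8)*(10 + 23) = ((53/5)*4)*(10 + 23) = (212/5)*33 = 6996/5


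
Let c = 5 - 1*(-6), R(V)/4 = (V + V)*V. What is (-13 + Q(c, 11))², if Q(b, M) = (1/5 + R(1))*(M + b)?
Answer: 700569/25 ≈ 28023.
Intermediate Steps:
R(V) = 8*V² (R(V) = 4*((V + V)*V) = 4*((2*V)*V) = 4*(2*V²) = 8*V²)
c = 11 (c = 5 + 6 = 11)
Q(b, M) = 41*M/5 + 41*b/5 (Q(b, M) = (1/5 + 8*1²)*(M + b) = (1*(⅕) + 8*1)*(M + b) = (⅕ + 8)*(M + b) = 41*(M + b)/5 = 41*M/5 + 41*b/5)
(-13 + Q(c, 11))² = (-13 + ((41/5)*11 + (41/5)*11))² = (-13 + (451/5 + 451/5))² = (-13 + 902/5)² = (837/5)² = 700569/25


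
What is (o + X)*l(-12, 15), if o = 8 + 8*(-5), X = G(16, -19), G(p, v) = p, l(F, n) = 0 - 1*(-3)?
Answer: -48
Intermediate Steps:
l(F, n) = 3 (l(F, n) = 0 + 3 = 3)
X = 16
o = -32 (o = 8 - 40 = -32)
(o + X)*l(-12, 15) = (-32 + 16)*3 = -16*3 = -48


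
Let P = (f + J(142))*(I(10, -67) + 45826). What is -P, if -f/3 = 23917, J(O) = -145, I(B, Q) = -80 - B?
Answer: 3288235456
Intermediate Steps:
f = -71751 (f = -3*23917 = -71751)
P = -3288235456 (P = (-71751 - 145)*((-80 - 1*10) + 45826) = -71896*((-80 - 10) + 45826) = -71896*(-90 + 45826) = -71896*45736 = -3288235456)
-P = -1*(-3288235456) = 3288235456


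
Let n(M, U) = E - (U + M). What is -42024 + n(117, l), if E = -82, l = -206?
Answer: -42017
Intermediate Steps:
n(M, U) = -82 - M - U (n(M, U) = -82 - (U + M) = -82 - (M + U) = -82 + (-M - U) = -82 - M - U)
-42024 + n(117, l) = -42024 + (-82 - 1*117 - 1*(-206)) = -42024 + (-82 - 117 + 206) = -42024 + 7 = -42017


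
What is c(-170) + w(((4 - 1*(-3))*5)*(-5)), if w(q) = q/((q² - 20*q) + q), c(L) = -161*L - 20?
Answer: 5305899/194 ≈ 27350.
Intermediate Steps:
c(L) = -20 - 161*L
w(q) = q/(q² - 19*q)
c(-170) + w(((4 - 1*(-3))*5)*(-5)) = (-20 - 161*(-170)) + 1/(-19 + ((4 - 1*(-3))*5)*(-5)) = (-20 + 27370) + 1/(-19 + ((4 + 3)*5)*(-5)) = 27350 + 1/(-19 + (7*5)*(-5)) = 27350 + 1/(-19 + 35*(-5)) = 27350 + 1/(-19 - 175) = 27350 + 1/(-194) = 27350 - 1/194 = 5305899/194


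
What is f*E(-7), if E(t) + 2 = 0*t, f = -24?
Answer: 48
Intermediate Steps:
E(t) = -2 (E(t) = -2 + 0*t = -2 + 0 = -2)
f*E(-7) = -24*(-2) = 48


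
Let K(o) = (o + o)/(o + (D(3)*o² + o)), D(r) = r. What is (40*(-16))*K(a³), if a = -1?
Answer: 1280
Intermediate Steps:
K(o) = 2*o/(2*o + 3*o²) (K(o) = (o + o)/(o + (3*o² + o)) = (2*o)/(o + (o + 3*o²)) = (2*o)/(2*o + 3*o²) = 2*o/(2*o + 3*o²))
(40*(-16))*K(a³) = (40*(-16))*(2/(2 + 3*(-1)³)) = -1280/(2 + 3*(-1)) = -1280/(2 - 3) = -1280/(-1) = -1280*(-1) = -640*(-2) = 1280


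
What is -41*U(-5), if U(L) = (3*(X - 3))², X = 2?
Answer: -369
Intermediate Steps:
U(L) = 9 (U(L) = (3*(2 - 3))² = (3*(-1))² = (-3)² = 9)
-41*U(-5) = -41*9 = -369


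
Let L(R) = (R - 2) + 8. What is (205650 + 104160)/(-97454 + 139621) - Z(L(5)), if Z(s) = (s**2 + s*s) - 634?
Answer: 16839274/42167 ≈ 399.35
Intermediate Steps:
L(R) = 6 + R (L(R) = (-2 + R) + 8 = 6 + R)
Z(s) = -634 + 2*s**2 (Z(s) = (s**2 + s**2) - 634 = 2*s**2 - 634 = -634 + 2*s**2)
(205650 + 104160)/(-97454 + 139621) - Z(L(5)) = (205650 + 104160)/(-97454 + 139621) - (-634 + 2*(6 + 5)**2) = 309810/42167 - (-634 + 2*11**2) = 309810*(1/42167) - (-634 + 2*121) = 309810/42167 - (-634 + 242) = 309810/42167 - 1*(-392) = 309810/42167 + 392 = 16839274/42167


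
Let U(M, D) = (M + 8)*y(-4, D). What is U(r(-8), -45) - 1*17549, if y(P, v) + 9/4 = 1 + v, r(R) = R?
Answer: -17549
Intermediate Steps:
y(P, v) = -5/4 + v (y(P, v) = -9/4 + (1 + v) = -5/4 + v)
U(M, D) = (8 + M)*(-5/4 + D) (U(M, D) = (M + 8)*(-5/4 + D) = (8 + M)*(-5/4 + D))
U(r(-8), -45) - 1*17549 = (-5 + 4*(-45))*(8 - 8)/4 - 1*17549 = (¼)*(-5 - 180)*0 - 17549 = (¼)*(-185)*0 - 17549 = 0 - 17549 = -17549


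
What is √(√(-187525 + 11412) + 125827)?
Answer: √(125827 + I*√176113) ≈ 354.72 + 0.5915*I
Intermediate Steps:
√(√(-187525 + 11412) + 125827) = √(√(-176113) + 125827) = √(I*√176113 + 125827) = √(125827 + I*√176113)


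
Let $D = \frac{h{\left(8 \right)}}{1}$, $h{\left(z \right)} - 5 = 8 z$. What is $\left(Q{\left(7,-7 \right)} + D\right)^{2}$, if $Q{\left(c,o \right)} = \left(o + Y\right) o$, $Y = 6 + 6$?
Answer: $1156$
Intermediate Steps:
$Y = 12$
$h{\left(z \right)} = 5 + 8 z$
$D = 69$ ($D = \frac{5 + 8 \cdot 8}{1} = \left(5 + 64\right) 1 = 69 \cdot 1 = 69$)
$Q{\left(c,o \right)} = o \left(12 + o\right)$ ($Q{\left(c,o \right)} = \left(o + 12\right) o = \left(12 + o\right) o = o \left(12 + o\right)$)
$\left(Q{\left(7,-7 \right)} + D\right)^{2} = \left(- 7 \left(12 - 7\right) + 69\right)^{2} = \left(\left(-7\right) 5 + 69\right)^{2} = \left(-35 + 69\right)^{2} = 34^{2} = 1156$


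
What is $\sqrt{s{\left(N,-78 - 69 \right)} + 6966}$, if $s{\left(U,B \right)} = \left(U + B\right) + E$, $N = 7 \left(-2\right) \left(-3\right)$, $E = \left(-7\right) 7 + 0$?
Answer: $2 \sqrt{1703} \approx 82.535$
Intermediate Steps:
$E = -49$ ($E = -49 + 0 = -49$)
$N = 42$ ($N = \left(-14\right) \left(-3\right) = 42$)
$s{\left(U,B \right)} = -49 + B + U$ ($s{\left(U,B \right)} = \left(U + B\right) - 49 = \left(B + U\right) - 49 = -49 + B + U$)
$\sqrt{s{\left(N,-78 - 69 \right)} + 6966} = \sqrt{\left(-49 - 147 + 42\right) + 6966} = \sqrt{-154 + 6966} = \sqrt{6812} = 2 \sqrt{1703}$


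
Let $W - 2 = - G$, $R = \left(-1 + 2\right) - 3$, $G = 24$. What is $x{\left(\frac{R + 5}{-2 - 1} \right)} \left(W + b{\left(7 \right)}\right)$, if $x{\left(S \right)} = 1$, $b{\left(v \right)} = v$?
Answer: $-15$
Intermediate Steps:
$R = -2$ ($R = 1 - 3 = -2$)
$W = -22$ ($W = 2 - 24 = -22$)
$x{\left(\frac{R + 5}{-2 - 1} \right)} \left(W + b{\left(7 \right)}\right) = 1 \left(-22 + 7\right) = 1 \left(-15\right) = -15$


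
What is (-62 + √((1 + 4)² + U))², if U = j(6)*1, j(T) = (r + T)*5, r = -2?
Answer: 3889 - 372*√5 ≈ 3057.2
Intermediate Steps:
j(T) = -10 + 5*T (j(T) = (-2 + T)*5 = -10 + 5*T)
U = 20 (U = (-10 + 5*6)*1 = (-10 + 30)*1 = 20*1 = 20)
(-62 + √((1 + 4)² + U))² = (-62 + √((1 + 4)² + 20))² = (-62 + √(5² + 20))² = (-62 + √(25 + 20))² = (-62 + √45)² = (-62 + 3*√5)²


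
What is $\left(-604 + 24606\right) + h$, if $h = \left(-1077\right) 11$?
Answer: $12155$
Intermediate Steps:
$h = -11847$
$\left(-604 + 24606\right) + h = \left(-604 + 24606\right) - 11847 = 24002 - 11847 = 12155$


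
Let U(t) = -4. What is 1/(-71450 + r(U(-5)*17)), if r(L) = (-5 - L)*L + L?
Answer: -1/75802 ≈ -1.3192e-5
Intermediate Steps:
r(L) = L + L*(-5 - L) (r(L) = L*(-5 - L) + L = L + L*(-5 - L))
1/(-71450 + r(U(-5)*17)) = 1/(-71450 - (-4*17)*(4 - 4*17)) = 1/(-71450 - 1*(-68)*(4 - 68)) = 1/(-71450 - 1*(-68)*(-64)) = 1/(-71450 - 4352) = 1/(-75802) = -1/75802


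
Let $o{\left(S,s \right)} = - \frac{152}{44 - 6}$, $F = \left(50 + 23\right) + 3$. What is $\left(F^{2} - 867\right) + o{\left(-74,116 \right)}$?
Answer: $4905$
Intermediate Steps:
$F = 76$ ($F = 73 + 3 = 76$)
$o{\left(S,s \right)} = -4$ ($o{\left(S,s \right)} = - \frac{152}{44 - 6} = - \frac{152}{38} = \left(-152\right) \frac{1}{38} = -4$)
$\left(F^{2} - 867\right) + o{\left(-74,116 \right)} = \left(76^{2} - 867\right) - 4 = \left(5776 - 867\right) - 4 = 4909 - 4 = 4905$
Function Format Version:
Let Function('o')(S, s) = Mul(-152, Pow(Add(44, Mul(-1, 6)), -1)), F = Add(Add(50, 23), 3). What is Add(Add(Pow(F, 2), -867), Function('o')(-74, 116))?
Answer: 4905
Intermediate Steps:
F = 76 (F = Add(73, 3) = 76)
Function('o')(S, s) = -4 (Function('o')(S, s) = Mul(-152, Pow(Add(44, -6), -1)) = Mul(-152, Pow(38, -1)) = Mul(-152, Rational(1, 38)) = -4)
Add(Add(Pow(F, 2), -867), Function('o')(-74, 116)) = Add(Add(Pow(76, 2), -867), -4) = Add(Add(5776, -867), -4) = Add(4909, -4) = 4905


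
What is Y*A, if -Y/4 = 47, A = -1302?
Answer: 244776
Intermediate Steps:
Y = -188 (Y = -4*47 = -188)
Y*A = -188*(-1302) = 244776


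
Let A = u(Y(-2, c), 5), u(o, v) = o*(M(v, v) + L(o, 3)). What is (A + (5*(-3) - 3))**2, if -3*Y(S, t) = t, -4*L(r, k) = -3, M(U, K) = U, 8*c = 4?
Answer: 207025/576 ≈ 359.42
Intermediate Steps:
c = 1/2 (c = (1/8)*4 = 1/2 ≈ 0.50000)
L(r, k) = 3/4 (L(r, k) = -1/4*(-3) = 3/4)
Y(S, t) = -t/3
u(o, v) = o*(3/4 + v) (u(o, v) = o*(v + 3/4) = o*(3/4 + v))
A = -23/24 (A = (-1/3*1/2)*(3 + 4*5)/4 = (1/4)*(-1/6)*(3 + 20) = (1/4)*(-1/6)*23 = -23/24 ≈ -0.95833)
(A + (5*(-3) - 3))**2 = (-23/24 + (5*(-3) - 3))**2 = (-23/24 + (-15 - 3))**2 = (-23/24 - 18)**2 = (-455/24)**2 = 207025/576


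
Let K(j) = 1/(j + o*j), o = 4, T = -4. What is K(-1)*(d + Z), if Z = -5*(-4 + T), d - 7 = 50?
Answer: -97/5 ≈ -19.400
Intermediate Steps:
d = 57 (d = 7 + 50 = 57)
Z = 40 (Z = -5*(-4 - 4) = -5*(-8) = 40)
K(j) = 1/(5*j) (K(j) = 1/(j + 4*j) = 1/(5*j))
K(-1)*(d + Z) = ((1/5)/(-1))*(57 + 40) = ((1/5)*(-1))*97 = -1/5*97 = -97/5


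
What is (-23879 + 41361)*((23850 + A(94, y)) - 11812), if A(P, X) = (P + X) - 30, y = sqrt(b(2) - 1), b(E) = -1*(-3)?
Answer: 211567164 + 17482*sqrt(2) ≈ 2.1159e+8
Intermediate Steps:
b(E) = 3
y = sqrt(2) (y = sqrt(3 - 1) = sqrt(2) ≈ 1.4142)
A(P, X) = -30 + P + X
(-23879 + 41361)*((23850 + A(94, y)) - 11812) = (-23879 + 41361)*((23850 + (-30 + 94 + sqrt(2))) - 11812) = 17482*((23850 + (64 + sqrt(2))) - 11812) = 17482*((23914 + sqrt(2)) - 11812) = 17482*(12102 + sqrt(2)) = 211567164 + 17482*sqrt(2)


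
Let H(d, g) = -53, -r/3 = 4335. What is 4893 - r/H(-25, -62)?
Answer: 246324/53 ≈ 4647.6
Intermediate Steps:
r = -13005 (r = -3*4335 = -13005)
4893 - r/H(-25, -62) = 4893 - (-13005)/(-53) = 4893 - (-13005)*(-1)/53 = 4893 - 1*13005/53 = 4893 - 13005/53 = 246324/53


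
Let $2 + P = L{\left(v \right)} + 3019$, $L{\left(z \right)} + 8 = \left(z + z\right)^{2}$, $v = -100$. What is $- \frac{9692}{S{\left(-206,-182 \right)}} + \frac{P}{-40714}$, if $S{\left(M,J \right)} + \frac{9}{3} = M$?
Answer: $\frac{385611207}{8509226} \approx 45.317$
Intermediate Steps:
$S{\left(M,J \right)} = -3 + M$
$L{\left(z \right)} = -8 + 4 z^{2}$ ($L{\left(z \right)} = -8 + \left(z + z\right)^{2} = -8 + \left(2 z\right)^{2} = -8 + 4 z^{2}$)
$P = 43009$ ($P = -2 + \left(\left(-8 + 4 \left(-100\right)^{2}\right) + 3019\right) = -2 + \left(\left(-8 + 4 \cdot 10000\right) + 3019\right) = -2 + \left(\left(-8 + 40000\right) + 3019\right) = -2 + \left(39992 + 3019\right) = -2 + 43011 = 43009$)
$- \frac{9692}{S{\left(-206,-182 \right)}} + \frac{P}{-40714} = - \frac{9692}{-3 - 206} + \frac{43009}{-40714} = - \frac{9692}{-209} + 43009 \left(- \frac{1}{40714}\right) = \left(-9692\right) \left(- \frac{1}{209}\right) - \frac{43009}{40714} = \frac{9692}{209} - \frac{43009}{40714} = \frac{385611207}{8509226}$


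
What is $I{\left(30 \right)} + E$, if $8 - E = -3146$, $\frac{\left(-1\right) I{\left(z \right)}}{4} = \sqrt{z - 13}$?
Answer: $3154 - 4 \sqrt{17} \approx 3137.5$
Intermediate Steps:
$I{\left(z \right)} = - 4 \sqrt{-13 + z}$ ($I{\left(z \right)} = - 4 \sqrt{z - 13} = - 4 \sqrt{-13 + z}$)
$E = 3154$ ($E = 8 - -3146 = 8 + 3146 = 3154$)
$I{\left(30 \right)} + E = - 4 \sqrt{-13 + 30} + 3154 = - 4 \sqrt{17} + 3154 = 3154 - 4 \sqrt{17}$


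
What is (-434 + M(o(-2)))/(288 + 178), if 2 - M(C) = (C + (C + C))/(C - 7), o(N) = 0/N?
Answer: -216/233 ≈ -0.92704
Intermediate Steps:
o(N) = 0
M(C) = 2 - 3*C/(-7 + C) (M(C) = 2 - (C + (C + C))/(C - 7) = 2 - (C + 2*C)/(-7 + C) = 2 - 3*C/(-7 + C))
(-434 + M(o(-2)))/(288 + 178) = (-434 + (-14 - 1*0)/(-7 + 0))/(288 + 178) = (-434 + (-14 + 0)/(-7))/466 = (-434 - 1/7*(-14))*(1/466) = (-434 + 2)*(1/466) = -432*1/466 = -216/233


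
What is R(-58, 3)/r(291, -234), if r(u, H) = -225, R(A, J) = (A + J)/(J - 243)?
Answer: -11/10800 ≈ -0.0010185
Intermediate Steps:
R(A, J) = (A + J)/(-243 + J)
R(-58, 3)/r(291, -234) = ((-58 + 3)/(-243 + 3))/(-225) = (-55/(-240))*(-1/225) = -1/240*(-55)*(-1/225) = (11/48)*(-1/225) = -11/10800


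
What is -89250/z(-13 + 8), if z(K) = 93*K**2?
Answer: -1190/31 ≈ -38.387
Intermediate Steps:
-89250/z(-13 + 8) = -89250*1/(93*(-13 + 8)**2) = -89250/(93*(-5)**2) = -89250/(93*25) = -89250/2325 = -89250*1/2325 = -1190/31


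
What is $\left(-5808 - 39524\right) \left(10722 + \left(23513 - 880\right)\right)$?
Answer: $-1512048860$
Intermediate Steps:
$\left(-5808 - 39524\right) \left(10722 + \left(23513 - 880\right)\right) = - 45332 \left(10722 + \left(23513 - 880\right)\right) = - 45332 \left(10722 + 22633\right) = \left(-45332\right) 33355 = -1512048860$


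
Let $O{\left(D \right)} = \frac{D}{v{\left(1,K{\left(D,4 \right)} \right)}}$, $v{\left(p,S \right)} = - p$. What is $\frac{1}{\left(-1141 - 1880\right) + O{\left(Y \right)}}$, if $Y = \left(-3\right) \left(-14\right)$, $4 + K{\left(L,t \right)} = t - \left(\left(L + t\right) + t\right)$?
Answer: $- \frac{1}{3063} \approx -0.00032648$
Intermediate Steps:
$K{\left(L,t \right)} = -4 - L - t$ ($K{\left(L,t \right)} = -4 + \left(t - \left(\left(L + t\right) + t\right)\right) = -4 + \left(t - \left(L + 2 t\right)\right) = -4 - \left(L + t\right) = -4 - L - t$)
$Y = 42$
$O{\left(D \right)} = - D$ ($O{\left(D \right)} = \frac{D}{\left(-1\right) 1} = \frac{D}{-1} = D \left(-1\right) = - D$)
$\frac{1}{\left(-1141 - 1880\right) + O{\left(Y \right)}} = \frac{1}{\left(-1141 - 1880\right) - 42} = \frac{1}{-3021 - 42} = \frac{1}{-3063} = - \frac{1}{3063}$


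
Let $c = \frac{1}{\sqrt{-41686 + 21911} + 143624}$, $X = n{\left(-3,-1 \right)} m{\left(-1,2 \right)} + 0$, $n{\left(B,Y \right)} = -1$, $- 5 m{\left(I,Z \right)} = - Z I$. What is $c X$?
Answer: $\frac{287248}{103139365755} - \frac{2 i \sqrt{791}}{20627873151} \approx 2.785 \cdot 10^{-6} - 2.7269 \cdot 10^{-9} i$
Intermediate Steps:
$m{\left(I,Z \right)} = \frac{I Z}{5}$ ($m{\left(I,Z \right)} = - \frac{- Z I}{5} = - \frac{\left(-1\right) I Z}{5} = \frac{I Z}{5}$)
$X = \frac{2}{5}$ ($X = - \frac{\left(-1\right) 2}{5} + 0 = \left(-1\right) \left(- \frac{2}{5}\right) + 0 = \frac{2}{5} + 0 = \frac{2}{5} \approx 0.4$)
$c = \frac{1}{143624 + 5 i \sqrt{791}}$ ($c = \frac{1}{\sqrt{-19775} + 143624} = \frac{1}{5 i \sqrt{791} + 143624} = \frac{1}{143624 + 5 i \sqrt{791}} \approx 6.9626 \cdot 10^{-6} - 6.82 \cdot 10^{-9} i$)
$c X = \left(\frac{143624}{20627873151} - \frac{5 i \sqrt{791}}{20627873151}\right) \frac{2}{5} = \frac{287248}{103139365755} - \frac{2 i \sqrt{791}}{20627873151}$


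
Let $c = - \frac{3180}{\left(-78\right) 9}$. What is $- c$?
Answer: $- \frac{530}{117} \approx -4.5299$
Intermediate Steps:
$c = \frac{530}{117}$ ($c = - \frac{3180}{-702} = \left(-3180\right) \left(- \frac{1}{702}\right) = \frac{530}{117} \approx 4.5299$)
$- c = \left(-1\right) \frac{530}{117} = - \frac{530}{117}$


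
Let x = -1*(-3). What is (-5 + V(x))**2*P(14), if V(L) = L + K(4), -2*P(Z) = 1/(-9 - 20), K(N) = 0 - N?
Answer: 18/29 ≈ 0.62069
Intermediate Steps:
K(N) = -N
P(Z) = 1/58 (P(Z) = -1/(2*(-9 - 20)) = -1/2/(-29) = -1/2*(-1/29) = 1/58)
x = 3
V(L) = -4 + L (V(L) = L - 1*4 = L - 4 = -4 + L)
(-5 + V(x))**2*P(14) = (-5 + (-4 + 3))**2*(1/58) = (-5 - 1)**2*(1/58) = (-6)**2*(1/58) = 36*(1/58) = 18/29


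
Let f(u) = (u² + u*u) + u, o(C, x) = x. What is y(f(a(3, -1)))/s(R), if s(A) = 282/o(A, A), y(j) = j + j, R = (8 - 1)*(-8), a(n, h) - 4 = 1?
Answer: -3080/141 ≈ -21.844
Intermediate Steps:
a(n, h) = 5 (a(n, h) = 4 + 1 = 5)
R = -56 (R = 7*(-8) = -56)
f(u) = u + 2*u² (f(u) = (u² + u²) + u = 2*u² + u = u + 2*u²)
y(j) = 2*j
s(A) = 282/A
y(f(a(3, -1)))/s(R) = (2*(5*(1 + 2*5)))/((282/(-56))) = (2*(5*(1 + 10)))/((282*(-1/56))) = (2*(5*11))/(-141/28) = (2*55)*(-28/141) = 110*(-28/141) = -3080/141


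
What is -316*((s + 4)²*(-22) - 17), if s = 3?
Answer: 346020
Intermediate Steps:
-316*((s + 4)²*(-22) - 17) = -316*((3 + 4)²*(-22) - 17) = -316*(7²*(-22) - 17) = -316*(49*(-22) - 17) = -316*(-1078 - 17) = -316*(-1095) = 346020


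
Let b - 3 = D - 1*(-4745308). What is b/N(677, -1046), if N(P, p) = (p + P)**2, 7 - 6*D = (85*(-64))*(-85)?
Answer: 9336491/272322 ≈ 34.285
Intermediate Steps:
D = -154131/2 (D = 7/6 - 85*(-64)*(-85)/6 = 7/6 - (-2720)*(-85)/3 = 7/6 - 1/6*462400 = 7/6 - 231200/3 = -154131/2 ≈ -77066.)
N(P, p) = (P + p)**2
b = 9336491/2 (b = 3 + (-154131/2 - 1*(-4745308)) = 3 + (-154131/2 + 4745308) = 3 + 9336485/2 = 9336491/2 ≈ 4.6682e+6)
b/N(677, -1046) = 9336491/(2*((677 - 1046)**2)) = 9336491/(2*((-369)**2)) = (9336491/2)/136161 = (9336491/2)*(1/136161) = 9336491/272322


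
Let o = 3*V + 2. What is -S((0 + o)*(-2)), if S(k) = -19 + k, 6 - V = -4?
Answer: 83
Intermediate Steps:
V = 10 (V = 6 - 1*(-4) = 6 + 4 = 10)
o = 32 (o = 3*10 + 2 = 30 + 2 = 32)
-S((0 + o)*(-2)) = -(-19 + (0 + 32)*(-2)) = -(-19 + 32*(-2)) = -(-19 - 64) = -1*(-83) = 83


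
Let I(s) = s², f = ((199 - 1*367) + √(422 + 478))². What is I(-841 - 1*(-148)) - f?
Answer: 461205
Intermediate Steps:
f = 19044 (f = ((199 - 367) + √900)² = (-168 + 30)² = (-138)² = 19044)
I(-841 - 1*(-148)) - f = (-841 - 1*(-148))² - 1*19044 = (-841 + 148)² - 19044 = (-693)² - 19044 = 480249 - 19044 = 461205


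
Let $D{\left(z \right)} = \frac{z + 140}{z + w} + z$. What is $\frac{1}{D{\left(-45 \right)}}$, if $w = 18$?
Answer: $- \frac{27}{1310} \approx -0.020611$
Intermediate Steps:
$D{\left(z \right)} = z + \frac{140 + z}{18 + z}$ ($D{\left(z \right)} = \frac{z + 140}{z + 18} + z = \frac{140 + z}{18 + z} + z = z + \frac{140 + z}{18 + z}$)
$\frac{1}{D{\left(-45 \right)}} = \frac{1}{\frac{1}{18 - 45} \left(140 + \left(-45\right)^{2} + 19 \left(-45\right)\right)} = \frac{1}{\frac{1}{-27} \left(140 + 2025 - 855\right)} = \frac{1}{\left(- \frac{1}{27}\right) 1310} = \frac{1}{- \frac{1310}{27}} = - \frac{27}{1310}$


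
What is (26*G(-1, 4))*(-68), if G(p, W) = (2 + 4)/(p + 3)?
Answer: -5304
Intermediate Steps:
G(p, W) = 6/(3 + p)
(26*G(-1, 4))*(-68) = (26*(6/(3 - 1)))*(-68) = (26*(6/2))*(-68) = (26*(6*(1/2)))*(-68) = (26*3)*(-68) = 78*(-68) = -5304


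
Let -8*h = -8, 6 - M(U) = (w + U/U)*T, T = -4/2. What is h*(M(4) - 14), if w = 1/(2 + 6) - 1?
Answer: -31/4 ≈ -7.7500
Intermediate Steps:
T = -2 (T = -4*½ = -2)
w = -7/8 (w = 1/8 - 1 = ⅛ - 1 = -7/8 ≈ -0.87500)
M(U) = 25/4 (M(U) = 6 - (-7/8 + U/U)*(-2) = 6 - (-7/8 + 1)*(-2) = 6 - (-2)/8 = 6 - 1*(-¼) = 6 + ¼ = 25/4)
h = 1 (h = -⅛*(-8) = 1)
h*(M(4) - 14) = 1*(25/4 - 14) = 1*(-31/4) = -31/4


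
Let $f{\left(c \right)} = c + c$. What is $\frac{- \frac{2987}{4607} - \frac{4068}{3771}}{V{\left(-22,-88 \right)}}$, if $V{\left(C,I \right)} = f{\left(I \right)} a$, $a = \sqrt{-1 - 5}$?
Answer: $- \frac{3333917 i \sqrt{6}}{2038431648} \approx - 0.0040062 i$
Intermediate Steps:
$f{\left(c \right)} = 2 c$
$a = i \sqrt{6}$ ($a = \sqrt{-6} = i \sqrt{6} \approx 2.4495 i$)
$V{\left(C,I \right)} = 2 i I \sqrt{6}$ ($V{\left(C,I \right)} = 2 I i \sqrt{6} = 2 i I \sqrt{6}$)
$\frac{- \frac{2987}{4607} - \frac{4068}{3771}}{V{\left(-22,-88 \right)}} = \frac{- \frac{2987}{4607} - \frac{4068}{3771}}{2 i \left(-88\right) \sqrt{6}} = \frac{\left(-2987\right) \frac{1}{4607} - \frac{452}{419}}{\left(-176\right) i \sqrt{6}} = \left(- \frac{2987}{4607} - \frac{452}{419}\right) \frac{i \sqrt{6}}{1056} = - \frac{3333917 \frac{i \sqrt{6}}{1056}}{1930333} = - \frac{3333917 i \sqrt{6}}{2038431648}$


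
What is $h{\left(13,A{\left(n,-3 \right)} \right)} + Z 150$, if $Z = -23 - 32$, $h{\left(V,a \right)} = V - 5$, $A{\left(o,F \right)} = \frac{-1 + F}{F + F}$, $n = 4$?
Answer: $-8242$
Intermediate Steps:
$A{\left(o,F \right)} = \frac{-1 + F}{2 F}$
$h{\left(V,a \right)} = -5 + V$ ($h{\left(V,a \right)} = V - 5 = -5 + V$)
$Z = -55$ ($Z = -23 - 32 = -55$)
$h{\left(13,A{\left(n,-3 \right)} \right)} + Z 150 = \left(-5 + 13\right) - 8250 = 8 - 8250 = -8242$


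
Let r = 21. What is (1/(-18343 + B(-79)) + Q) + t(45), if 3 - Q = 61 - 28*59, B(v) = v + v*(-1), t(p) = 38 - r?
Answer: 29550572/18343 ≈ 1611.0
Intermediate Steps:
t(p) = 17 (t(p) = 38 - 1*21 = 38 - 21 = 17)
B(v) = 0 (B(v) = v - v = 0)
Q = 1594 (Q = 3 - (61 - 28*59) = 3 - (61 - 1652) = 3 - 1*(-1591) = 3 + 1591 = 1594)
(1/(-18343 + B(-79)) + Q) + t(45) = (1/(-18343 + 0) + 1594) + 17 = (1/(-18343) + 1594) + 17 = (-1/18343 + 1594) + 17 = 29238741/18343 + 17 = 29550572/18343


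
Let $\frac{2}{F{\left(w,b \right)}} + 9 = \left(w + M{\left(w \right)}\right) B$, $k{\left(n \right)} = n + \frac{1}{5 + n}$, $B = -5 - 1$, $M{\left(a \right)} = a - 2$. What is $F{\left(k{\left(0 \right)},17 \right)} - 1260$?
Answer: $- \frac{3770}{3} \approx -1256.7$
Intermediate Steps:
$M{\left(a \right)} = -2 + a$ ($M{\left(a \right)} = a - 2 = -2 + a$)
$B = -6$
$F{\left(w,b \right)} = \frac{2}{3 - 12 w}$ ($F{\left(w,b \right)} = \frac{2}{-9 + \left(w + \left(-2 + w\right)\right) \left(-6\right)} = \frac{2}{-9 + \left(-2 + 2 w\right) \left(-6\right)} = \frac{2}{-9 - \left(-12 + 12 w\right)} = \frac{2}{3 - 12 w}$)
$F{\left(k{\left(0 \right)},17 \right)} - 1260 = - \frac{2}{-3 + 12 \frac{1 + 0^{2} + 5 \cdot 0}{5 + 0}} - 1260 = - \frac{2}{-3 + 12 \frac{1 + 0 + 0}{5}} - 1260 = - \frac{2}{-3 + 12 \cdot \frac{1}{5} \cdot 1} - 1260 = - \frac{2}{-3 + 12 \cdot \frac{1}{5}} - 1260 = - \frac{2}{-3 + \frac{12}{5}} - 1260 = - \frac{2}{- \frac{3}{5}} - 1260 = \left(-2\right) \left(- \frac{5}{3}\right) - 1260 = \frac{10}{3} - 1260 = - \frac{3770}{3}$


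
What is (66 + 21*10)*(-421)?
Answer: -116196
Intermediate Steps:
(66 + 21*10)*(-421) = (66 + 210)*(-421) = 276*(-421) = -116196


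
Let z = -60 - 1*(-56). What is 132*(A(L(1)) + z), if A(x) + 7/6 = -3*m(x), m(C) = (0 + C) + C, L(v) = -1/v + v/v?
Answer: -682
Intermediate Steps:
z = -4 (z = -60 + 56 = -4)
L(v) = 1 - 1/v (L(v) = -1/v + 1 = 1 - 1/v)
m(C) = 2*C (m(C) = C + C = 2*C)
A(x) = -7/6 - 6*x
132*(A(L(1)) + z) = 132*((-7/6 - 6*(-1 + 1)/1) - 4) = 132*((-7/6 - 6*0) - 4) = 132*((-7/6 + 0) - 4) = 132*(-7/6 - 4) = 132*(-31/6) = -682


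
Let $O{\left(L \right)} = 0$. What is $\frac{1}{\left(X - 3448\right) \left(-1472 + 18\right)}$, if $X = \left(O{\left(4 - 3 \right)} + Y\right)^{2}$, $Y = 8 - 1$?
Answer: $\frac{1}{4942146} \approx 2.0234 \cdot 10^{-7}$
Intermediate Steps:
$Y = 7$ ($Y = 8 - 1 = 7$)
$X = 49$ ($X = \left(0 + 7\right)^{2} = 7^{2} = 49$)
$\frac{1}{\left(X - 3448\right) \left(-1472 + 18\right)} = \frac{1}{\left(49 - 3448\right) \left(-1472 + 18\right)} = \frac{1}{\left(-3399\right) \left(-1454\right)} = \frac{1}{4942146}$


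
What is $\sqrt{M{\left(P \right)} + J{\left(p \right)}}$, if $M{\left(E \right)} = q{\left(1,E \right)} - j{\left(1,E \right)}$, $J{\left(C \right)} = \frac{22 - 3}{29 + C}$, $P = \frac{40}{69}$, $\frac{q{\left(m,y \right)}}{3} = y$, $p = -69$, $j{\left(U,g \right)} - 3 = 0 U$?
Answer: $\frac{i \sqrt{367310}}{460} \approx 1.3175 i$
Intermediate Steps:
$j{\left(U,g \right)} = 3$ ($j{\left(U,g \right)} = 3 + 0 U = 3 + 0 = 3$)
$q{\left(m,y \right)} = 3 y$
$P = \frac{40}{69}$ ($P = 40 \cdot \frac{1}{69} = \frac{40}{69} \approx 0.57971$)
$J{\left(C \right)} = \frac{19}{29 + C}$
$M{\left(E \right)} = -3 + 3 E$ ($M{\left(E \right)} = 3 E - 3 = -3 + 3 E$)
$\sqrt{M{\left(P \right)} + J{\left(p \right)}} = \sqrt{\left(-3 + 3 \cdot \frac{40}{69}\right) + \frac{19}{29 - 69}} = \sqrt{\left(-3 + \frac{40}{23}\right) + \frac{19}{-40}} = \sqrt{- \frac{29}{23} + 19 \left(- \frac{1}{40}\right)} = \sqrt{- \frac{29}{23} - \frac{19}{40}} = \sqrt{- \frac{1597}{920}} = \frac{i \sqrt{367310}}{460}$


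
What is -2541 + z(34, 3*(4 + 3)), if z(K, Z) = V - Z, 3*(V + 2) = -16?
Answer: -7708/3 ≈ -2569.3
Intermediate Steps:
V = -22/3 (V = -2 + (⅓)*(-16) = -2 - 16/3 = -22/3 ≈ -7.3333)
z(K, Z) = -22/3 - Z
-2541 + z(34, 3*(4 + 3)) = -2541 + (-22/3 - 3*(4 + 3)) = -2541 + (-22/3 - 3*7) = -2541 + (-22/3 - 1*21) = -2541 + (-22/3 - 21) = -2541 - 85/3 = -7708/3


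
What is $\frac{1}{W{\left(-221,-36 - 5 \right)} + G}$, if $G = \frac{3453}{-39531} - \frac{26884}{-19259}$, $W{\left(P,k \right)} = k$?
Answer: $- \frac{253775843}{10072726204} \approx -0.025194$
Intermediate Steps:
$G = \frac{332083359}{253775843}$ ($G = 3453 \left(- \frac{1}{39531}\right) - - \frac{26884}{19259} = - \frac{1151}{13177} + \frac{26884}{19259} = \frac{332083359}{253775843} \approx 1.3086$)
$\frac{1}{W{\left(-221,-36 - 5 \right)} + G} = \frac{1}{\left(-36 - 5\right) + \frac{332083359}{253775843}} = \frac{1}{-41 + \frac{332083359}{253775843}} = \frac{1}{- \frac{10072726204}{253775843}} = - \frac{253775843}{10072726204}$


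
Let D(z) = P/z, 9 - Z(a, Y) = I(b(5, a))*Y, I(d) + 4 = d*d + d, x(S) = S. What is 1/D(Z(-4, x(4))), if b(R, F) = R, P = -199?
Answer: 95/199 ≈ 0.47739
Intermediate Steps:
I(d) = -4 + d + d**2 (I(d) = -4 + (d*d + d) = -4 + (d**2 + d) = -4 + (d + d**2) = -4 + d + d**2)
Z(a, Y) = 9 - 26*Y (Z(a, Y) = 9 - (-4 + 5 + 5**2)*Y = 9 - (-4 + 5 + 25)*Y = 9 - 26*Y)
D(z) = -199/z
1/D(Z(-4, x(4))) = 1/(-199/(9 - 26*4)) = 1/(-199/(9 - 104)) = 1/(-199/(-95)) = 1/(-199*(-1/95)) = 1/(199/95) = 95/199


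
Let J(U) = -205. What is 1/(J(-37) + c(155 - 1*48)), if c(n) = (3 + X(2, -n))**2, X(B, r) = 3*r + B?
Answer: 1/99651 ≈ 1.0035e-5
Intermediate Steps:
X(B, r) = B + 3*r
c(n) = (5 - 3*n)**2 (c(n) = (3 + (2 + 3*(-n)))**2 = (3 + (2 - 3*n))**2 = (5 - 3*n)**2)
1/(J(-37) + c(155 - 1*48)) = 1/(-205 + (5 - 3*(155 - 1*48))**2) = 1/(-205 + (5 - 3*(155 - 48))**2) = 1/(-205 + (5 - 3*107)**2) = 1/(-205 + (5 - 321)**2) = 1/(-205 + (-316)**2) = 1/(-205 + 99856) = 1/99651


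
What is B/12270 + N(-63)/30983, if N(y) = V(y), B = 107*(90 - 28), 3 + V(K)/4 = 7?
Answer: 102868771/190080705 ≈ 0.54118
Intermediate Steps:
V(K) = 16 (V(K) = -12 + 4*7 = -12 + 28 = 16)
B = 6634 (B = 107*62 = 6634)
N(y) = 16
B/12270 + N(-63)/30983 = 6634/12270 + 16/30983 = 6634*(1/12270) + 16*(1/30983) = 3317/6135 + 16/30983 = 102868771/190080705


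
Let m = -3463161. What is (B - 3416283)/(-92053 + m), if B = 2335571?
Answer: 540356/1777607 ≈ 0.30398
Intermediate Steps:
(B - 3416283)/(-92053 + m) = (2335571 - 3416283)/(-92053 - 3463161) = -1080712/(-3555214) = -1080712*(-1/3555214) = 540356/1777607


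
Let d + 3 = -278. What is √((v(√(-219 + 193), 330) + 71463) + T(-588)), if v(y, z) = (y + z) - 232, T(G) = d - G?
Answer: √(71868 + I*√26) ≈ 268.08 + 0.0095*I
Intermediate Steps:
d = -281 (d = -3 - 278 = -281)
T(G) = -281 - G
v(y, z) = -232 + y + z
√((v(√(-219 + 193), 330) + 71463) + T(-588)) = √(((-232 + √(-219 + 193) + 330) + 71463) + (-281 - 1*(-588))) = √(((-232 + √(-26) + 330) + 71463) + (-281 + 588)) = √(((-232 + I*√26 + 330) + 71463) + 307) = √(((98 + I*√26) + 71463) + 307) = √((71561 + I*√26) + 307) = √(71868 + I*√26)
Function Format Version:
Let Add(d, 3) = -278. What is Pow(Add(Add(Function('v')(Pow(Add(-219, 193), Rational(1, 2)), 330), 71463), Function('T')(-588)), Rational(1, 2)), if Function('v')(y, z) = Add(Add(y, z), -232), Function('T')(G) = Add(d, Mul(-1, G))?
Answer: Pow(Add(71868, Mul(I, Pow(26, Rational(1, 2)))), Rational(1, 2)) ≈ Add(268.08, Mul(0.0095, I))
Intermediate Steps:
d = -281 (d = Add(-3, -278) = -281)
Function('T')(G) = Add(-281, Mul(-1, G))
Function('v')(y, z) = Add(-232, y, z)
Pow(Add(Add(Function('v')(Pow(Add(-219, 193), Rational(1, 2)), 330), 71463), Function('T')(-588)), Rational(1, 2)) = Pow(Add(Add(Add(-232, Pow(Add(-219, 193), Rational(1, 2)), 330), 71463), Add(-281, Mul(-1, -588))), Rational(1, 2)) = Pow(Add(Add(Add(-232, Pow(-26, Rational(1, 2)), 330), 71463), Add(-281, 588)), Rational(1, 2)) = Pow(Add(Add(Add(-232, Mul(I, Pow(26, Rational(1, 2))), 330), 71463), 307), Rational(1, 2)) = Pow(Add(Add(Add(98, Mul(I, Pow(26, Rational(1, 2)))), 71463), 307), Rational(1, 2)) = Pow(Add(Add(71561, Mul(I, Pow(26, Rational(1, 2)))), 307), Rational(1, 2)) = Pow(Add(71868, Mul(I, Pow(26, Rational(1, 2)))), Rational(1, 2))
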